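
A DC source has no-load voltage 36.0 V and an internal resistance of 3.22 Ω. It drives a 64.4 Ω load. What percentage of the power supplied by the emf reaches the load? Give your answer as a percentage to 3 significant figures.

95.2 %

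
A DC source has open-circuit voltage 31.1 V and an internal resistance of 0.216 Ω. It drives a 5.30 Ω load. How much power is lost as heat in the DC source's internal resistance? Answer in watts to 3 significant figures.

The source's internal resistance is just another series element carrying I; its dissipation is I²r.
I = ε / (r + R) = 31.1 / (0.216 + 5.30) = 5.638 A
P_int = I² r = (5.638)² × 0.216 = 6.866 W

6.87 W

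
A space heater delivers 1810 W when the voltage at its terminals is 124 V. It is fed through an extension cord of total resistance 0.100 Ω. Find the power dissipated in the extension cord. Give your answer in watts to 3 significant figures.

Only the current and the line resistance are needed for the I²R loss.
I = P / V = 1810 / 124 = 14.60 A through the extension cord.
P_line = I² R_line = (14.60)² × 0.100 = 21.31 W

21.3 W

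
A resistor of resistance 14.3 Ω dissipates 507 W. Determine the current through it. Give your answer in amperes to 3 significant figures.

5.95 A

Inverting the appropriate power form: I = √(P / R).
I = √(507 / 14.3) = 5.954 A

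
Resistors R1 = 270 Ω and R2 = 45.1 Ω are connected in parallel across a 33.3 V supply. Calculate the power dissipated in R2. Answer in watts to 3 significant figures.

Every branch has 33.3 V across it, so for R2 the power is simply V²/R.
P_R2 = V² / R2 = (33.3)² / 45.1 Ω = 24.59 W

24.6 W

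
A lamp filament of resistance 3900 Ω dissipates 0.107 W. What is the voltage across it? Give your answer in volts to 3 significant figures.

20.4 V

Inverting the appropriate power form: V = √(P R).
V = √(0.107 × 3900) = 20.43 V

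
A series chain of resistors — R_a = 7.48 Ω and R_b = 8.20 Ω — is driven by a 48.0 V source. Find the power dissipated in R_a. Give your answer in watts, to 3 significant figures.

The current is common to all series resistors; compute it, then apply P = I²R for the target.
R_total = 7.48 + 8.20 = 15.68 Ω
I = V / R_total = 48.0 / 15.68 = 3.061 A
P_R_a = I² × R_a = (3.061)² × 7.48 = 70.10 W

70.1 W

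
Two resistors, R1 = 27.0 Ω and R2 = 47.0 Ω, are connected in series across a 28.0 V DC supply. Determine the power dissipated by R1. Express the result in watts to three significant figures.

Every series element carries the same I. Get I from the total resistance, then P = I² × R1.
R_total = 27.0 + 47.0 = 74.00 Ω
I = V / R_total = 28.0 / 74.00 = 0.3784 A
P_R1 = I² × R1 = (0.3784)² × 27.0 = 3.866 W

3.87 W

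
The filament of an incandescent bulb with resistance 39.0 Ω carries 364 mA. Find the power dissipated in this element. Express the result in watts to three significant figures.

5.17 W

With I and R stated, P = I²R applies in one step.
P = (0.3640 A)² × 39.0 Ω = 5.167 W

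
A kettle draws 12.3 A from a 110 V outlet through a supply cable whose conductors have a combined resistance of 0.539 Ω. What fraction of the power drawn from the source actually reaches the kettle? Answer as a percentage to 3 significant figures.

The supply cable carries the full 12.3 A.
P_line = I² R_line = (12.30)² × 0.539 = 81.55 W
P_source = V I = 110 × 12.30 = 1353 W; P_load = 1271 W
η = P_load / P_source = 1271 / 1353 = 0.9397

94.0 %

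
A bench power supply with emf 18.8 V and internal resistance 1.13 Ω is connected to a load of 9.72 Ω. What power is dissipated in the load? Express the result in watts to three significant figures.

With r and R in series, I = ε/(r+R); the load dissipates I²R.
I = ε / (r + R) = 18.8 / (1.13 + 9.72) = 1.733 A
P_load = I² R = (1.733)² × 9.72 = 29.18 W

29.2 W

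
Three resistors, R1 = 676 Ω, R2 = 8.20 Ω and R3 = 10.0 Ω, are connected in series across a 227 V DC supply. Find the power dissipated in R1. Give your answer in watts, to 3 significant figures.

Since the resistors are in series they all carry the loop current I = V/R_total; the power in any one is I²R.
R_total = 676 + 8.20 + 10.0 = 694.2 Ω
I = V / R_total = 227 / 694.2 = 0.3270 A
P_R1 = I² × R1 = (0.3270)² × 676 = 72.28 W

72.3 W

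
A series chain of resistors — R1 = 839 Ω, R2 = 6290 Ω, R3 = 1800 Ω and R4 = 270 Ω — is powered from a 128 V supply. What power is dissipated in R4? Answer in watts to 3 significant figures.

0.0523 W

Every series element carries the same I. Get I from the total resistance, then P = I² × R4.
R_total = 839 + 6290 + 1800 + 270 = 9199 Ω
I = V / R_total = 128 / 9199 = 0.01391 A
P_R4 = I² × R4 = (0.01391)² × 270 = 0.05228 W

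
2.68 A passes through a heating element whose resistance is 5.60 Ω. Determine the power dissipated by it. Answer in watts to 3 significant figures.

The current through and the resistance of the element are both given; use P = I²R.
P = (2.680 A)² × 5.60 Ω = 40.22 W

40.2 W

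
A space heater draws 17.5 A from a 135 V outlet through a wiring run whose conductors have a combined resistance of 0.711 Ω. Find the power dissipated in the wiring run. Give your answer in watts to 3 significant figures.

218 W

Only the current and the line resistance are needed for the I²R loss.
The wiring run carries the full 17.5 A.
P_line = I² R_line = (17.50)² × 0.711 = 217.7 W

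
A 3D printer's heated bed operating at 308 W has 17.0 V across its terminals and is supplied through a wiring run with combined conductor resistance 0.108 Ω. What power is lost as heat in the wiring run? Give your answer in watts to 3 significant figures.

Only the current and the line resistance are needed for the I²R loss.
I = P / V = 308 / 17.0 = 18.12 A through the wiring run.
P_line = I² R_line = (18.12)² × 0.108 = 35.45 W

35.5 W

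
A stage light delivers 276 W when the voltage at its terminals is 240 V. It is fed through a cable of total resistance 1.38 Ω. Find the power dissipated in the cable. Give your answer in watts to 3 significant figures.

Only the current and the line resistance are needed for the I²R loss.
I = P / V = 276 / 240 = 1.150 A through the cable.
P_line = I² R_line = (1.150)² × 1.38 = 1.825 W

1.83 W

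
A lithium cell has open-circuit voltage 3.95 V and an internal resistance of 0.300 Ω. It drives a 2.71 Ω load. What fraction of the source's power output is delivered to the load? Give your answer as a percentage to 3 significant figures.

90.0 %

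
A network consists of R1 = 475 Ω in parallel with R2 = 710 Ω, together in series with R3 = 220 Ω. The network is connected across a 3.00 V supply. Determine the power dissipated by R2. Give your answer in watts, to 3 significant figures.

Collapse the R1‖R2 pair into one equivalent R_p; then R_p and R3 form a series string.
R_p = (475×710)/(475+710) = 284.6 Ω
R_total = R_p + 220 = 284.6 + 220 = 504.6 Ω
I = V / R_total = 3.00 / 504.6 = 0.005945 A
Voltage across the parallel pair: V_p = I × R_p = 0.005945 × 284.6 = 1.692 V
R2 has V_p across it, so P = V_p²/R2.
P_R2 = (1.692)² / 710 = 0.004032 W

0.00403 W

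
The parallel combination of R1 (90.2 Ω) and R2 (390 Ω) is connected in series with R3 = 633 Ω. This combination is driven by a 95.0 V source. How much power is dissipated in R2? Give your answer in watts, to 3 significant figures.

0.249 W

First find R_p for the parallel pair, then treat R_p + R3 as a series loop.
R_p = (90.2×390)/(90.2+390) = 73.26 Ω
R_total = R_p + 633 = 73.26 + 633 = 706.3 Ω
I = V / R_total = 95.0 / 706.3 = 0.1345 A
Voltage across the parallel pair: V_p = I × R_p = 0.1345 × 73.26 = 9.854 V
R2 has V_p across it, so P = V_p²/R2.
P_R2 = (9.854)² / 390 = 0.2490 W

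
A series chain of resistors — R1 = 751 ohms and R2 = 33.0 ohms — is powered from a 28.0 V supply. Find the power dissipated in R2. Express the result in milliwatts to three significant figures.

42.1 mW

Every series element carries the same I. Get I from the total resistance, then P = I² × R2.
R_total = 751 + 33.0 = 784.0 Ω
I = V / R_total = 28.0 / 784.0 = 0.03571 A
P_R2 = I² × R2 = (0.03571)² × 33.0 = 0.04209 W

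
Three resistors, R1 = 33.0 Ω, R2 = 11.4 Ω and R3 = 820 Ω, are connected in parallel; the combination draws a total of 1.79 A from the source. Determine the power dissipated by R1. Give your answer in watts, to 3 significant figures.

We need the common branch voltage; get it from I_total × R_eq, then P = V²/R for the branch.
1/R_eq = 1/33.0 + 1/11.4 + 1/820 ⇒ R_eq = 8.386 Ω
V = I_total × R_eq = 1.790 × 8.386 = 15.01 V
P_R1 = V² / R1 = (15.01)² / 33.0 = 6.829 W

6.83 W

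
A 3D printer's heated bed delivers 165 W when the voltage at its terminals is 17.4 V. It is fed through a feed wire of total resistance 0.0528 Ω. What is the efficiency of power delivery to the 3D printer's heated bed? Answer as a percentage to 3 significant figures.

I = P / V = 165 / 17.4 = 9.483 A through the feed wire.
P_line = I² R_line = (9.483)² × 0.0528 = 4.748 W
P_source = P_load + P_line = 165.0 + 4.748 = 169.7 W
η = P_load / P_source = 165.0 / 169.7 = 0.9720

97.2 %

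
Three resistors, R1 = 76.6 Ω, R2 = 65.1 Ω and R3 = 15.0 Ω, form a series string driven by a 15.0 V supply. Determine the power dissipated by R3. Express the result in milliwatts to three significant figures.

137 mW

The current is common to all series resistors; compute it, then apply P = I²R for the target.
R_total = 76.6 + 65.1 + 15.0 = 156.7 Ω
I = V / R_total = 15.0 / 156.7 = 0.09572 A
P_R3 = I² × R3 = (0.09572)² × 15.0 = 0.1374 W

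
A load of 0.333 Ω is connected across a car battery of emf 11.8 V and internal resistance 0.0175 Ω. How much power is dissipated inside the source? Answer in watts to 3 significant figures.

The source's internal resistance is just another series element carrying I; its dissipation is I²r.
I = ε / (r + R) = 11.8 / (0.0175 + 0.333) = 33.67 A
P_int = I² r = (33.67)² × 0.0175 = 19.83 W

19.8 W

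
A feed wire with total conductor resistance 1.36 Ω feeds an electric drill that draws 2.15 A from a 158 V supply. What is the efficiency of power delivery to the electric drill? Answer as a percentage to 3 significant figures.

The feed wire carries the full 2.15 A.
P_line = I² R_line = (2.150)² × 1.36 = 6.287 W
P_source = V I = 158 × 2.150 = 339.7 W; P_load = 333.4 W
η = P_load / P_source = 333.4 / 339.7 = 0.9815

98.1 %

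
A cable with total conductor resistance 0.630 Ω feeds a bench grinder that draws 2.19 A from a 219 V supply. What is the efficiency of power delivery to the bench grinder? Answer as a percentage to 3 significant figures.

The cable carries the full 2.19 A.
P_line = I² R_line = (2.190)² × 0.630 = 3.022 W
P_source = V I = 219 × 2.190 = 479.6 W; P_load = 476.6 W
η = P_load / P_source = 476.6 / 479.6 = 0.9937

99.4 %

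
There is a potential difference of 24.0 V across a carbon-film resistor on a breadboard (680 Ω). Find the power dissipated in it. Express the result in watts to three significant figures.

Voltage and resistance are given, so P = V²/R is the one-step route.
P = (24.0 V)² / 680 Ω = 0.8471 W

0.847 W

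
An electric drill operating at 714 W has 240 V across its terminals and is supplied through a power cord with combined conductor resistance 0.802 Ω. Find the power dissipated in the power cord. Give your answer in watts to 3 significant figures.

Line loss is just I²R for the cable — we know both I and R_line directly.
I = P / V = 714 / 240 = 2.975 A through the power cord.
P_line = I² R_line = (2.975)² × 0.802 = 7.098 W

7.10 W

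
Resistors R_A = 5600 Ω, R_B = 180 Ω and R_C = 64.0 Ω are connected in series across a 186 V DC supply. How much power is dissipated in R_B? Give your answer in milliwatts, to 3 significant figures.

182 mW

Since the resistors are in series they all carry the loop current I = V/R_total; the power in any one is I²R.
R_total = 5600 + 180 + 64.0 = 5844 Ω
I = V / R_total = 186 / 5844 = 0.03183 A
P_R_B = I² × R_B = (0.03183)² × 180 = 0.1823 W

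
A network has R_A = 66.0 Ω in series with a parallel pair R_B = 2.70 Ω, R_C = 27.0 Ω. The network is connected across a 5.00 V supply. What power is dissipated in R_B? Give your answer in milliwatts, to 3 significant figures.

Replace R_B and R_C with their parallel equivalent so the circuit becomes R_A in series with R_p.
R_p = (2.70×27.0)/(2.70+27.0) = 2.455 Ω
R_total = 66.0 + 2.455 = 68.45 Ω
I = V / R_total = 5.00 / 68.45 = 0.07304 A
Voltage across the parallel pair: V_p = I × R_p = 0.07304 × 2.455 = 0.1793 V
R_B sees V_p directly, so P = V_p² / R_B.
P_R_B = (0.1793)² / 2.70 = 0.01190 W

11.9 mW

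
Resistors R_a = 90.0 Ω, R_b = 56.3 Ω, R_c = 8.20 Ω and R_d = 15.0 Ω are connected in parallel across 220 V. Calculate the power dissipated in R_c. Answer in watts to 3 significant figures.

5900 W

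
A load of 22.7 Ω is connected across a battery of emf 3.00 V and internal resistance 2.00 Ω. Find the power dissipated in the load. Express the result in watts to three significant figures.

0.335 W

With r and R in series, I = ε/(r+R); the load dissipates I²R.
I = ε / (r + R) = 3.00 / (2.00 + 22.7) = 0.1215 A
P_load = I² R = (0.1215)² × 22.7 = 0.3349 W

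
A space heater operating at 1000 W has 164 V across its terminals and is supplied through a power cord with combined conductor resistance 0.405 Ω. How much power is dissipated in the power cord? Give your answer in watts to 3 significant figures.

Line loss is just I²R for the cable — we know both I and R_line directly.
I = P / V = 1000 / 164 = 6.098 A through the power cord.
P_line = I² R_line = (6.098)² × 0.405 = 15.06 W

15.1 W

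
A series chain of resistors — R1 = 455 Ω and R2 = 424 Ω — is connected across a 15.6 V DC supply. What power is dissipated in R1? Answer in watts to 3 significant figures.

0.143 W

Since the resistors are in series they all carry the loop current I = V/R_total; the power in any one is I²R.
R_total = 455 + 424 = 879.0 Ω
I = V / R_total = 15.6 / 879.0 = 0.01775 A
P_R1 = I² × R1 = (0.01775)² × 455 = 0.1433 W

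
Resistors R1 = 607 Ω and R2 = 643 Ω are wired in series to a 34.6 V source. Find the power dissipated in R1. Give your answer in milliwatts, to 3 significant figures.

Series elements share the same current, so find I first, then use P = I²R.
R_total = 607 + 643 = 1250 Ω
I = V / R_total = 34.6 / 1250 = 0.02768 A
P_R1 = I² × R1 = (0.02768)² × 607 = 0.4651 W

465 mW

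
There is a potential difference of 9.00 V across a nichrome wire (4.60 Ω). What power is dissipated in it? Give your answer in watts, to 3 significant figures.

17.6 W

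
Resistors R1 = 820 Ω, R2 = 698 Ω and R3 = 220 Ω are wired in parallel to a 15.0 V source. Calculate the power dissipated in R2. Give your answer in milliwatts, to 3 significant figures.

322 mW

The supply voltage appears across each parallel branch — just use P = V²/R2.
P_R2 = V² / R2 = (15.0)² / 698 Ω = 0.3223 W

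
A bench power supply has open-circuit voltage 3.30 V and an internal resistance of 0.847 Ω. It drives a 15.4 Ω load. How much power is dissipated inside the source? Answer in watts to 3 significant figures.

0.0349 W

The internal resistance carries the same current as the load; P_int = I²r.
I = ε / (r + R) = 3.30 / (0.847 + 15.4) = 0.2031 A
P_int = I² r = (0.2031)² × 0.847 = 0.03494 W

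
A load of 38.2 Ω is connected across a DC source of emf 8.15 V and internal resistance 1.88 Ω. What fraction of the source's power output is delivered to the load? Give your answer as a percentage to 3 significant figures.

The source delivers εI, of which I²R reaches the load and I²r is lost; since I is common, η = R/(R+r).
η = R / (R + r) = 38.2 / (38.2 + 1.88) = 0.9531

95.3 %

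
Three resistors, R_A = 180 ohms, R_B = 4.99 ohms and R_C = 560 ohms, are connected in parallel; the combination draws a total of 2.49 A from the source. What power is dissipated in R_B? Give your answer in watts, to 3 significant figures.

28.8 W

We need the common branch voltage; get it from I_total × R_eq, then P = V²/R for the branch.
1/R_eq = 1/180 + 1/4.99 + 1/560 ⇒ R_eq = 4.814 Ω
V = I_total × R_eq = 2.490 × 4.814 = 11.99 V
P_R_B = V² / R_B = (11.99)² / 4.99 = 28.79 W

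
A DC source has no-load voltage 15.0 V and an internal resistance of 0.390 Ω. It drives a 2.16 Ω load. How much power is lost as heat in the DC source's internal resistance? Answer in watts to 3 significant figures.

The internal resistance carries the same current as the load; P_int = I²r.
I = ε / (r + R) = 15.0 / (0.390 + 2.16) = 5.882 A
P_int = I² r = (5.882)² × 0.390 = 13.49 W

13.5 W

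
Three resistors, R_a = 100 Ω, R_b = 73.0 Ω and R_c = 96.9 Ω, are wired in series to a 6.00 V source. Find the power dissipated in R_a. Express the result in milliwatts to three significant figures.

49.4 mW

Every series element carries the same I. Get I from the total resistance, then P = I² × R_a.
R_total = 100 + 73.0 + 96.9 = 269.9 Ω
I = V / R_total = 6.00 / 269.9 = 0.02223 A
P_R_a = I² × R_a = (0.02223)² × 100 = 0.04942 W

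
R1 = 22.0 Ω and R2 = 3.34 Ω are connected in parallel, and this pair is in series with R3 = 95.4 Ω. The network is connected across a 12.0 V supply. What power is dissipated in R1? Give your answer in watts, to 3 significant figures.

Collapse the R1‖R2 pair into one equivalent R_p; then R_p and R3 form a series string.
R_p = (22.0×3.34)/(22.0+3.34) = 2.900 Ω
R_total = R_p + 95.4 = 2.900 + 95.4 = 98.30 Ω
I = V / R_total = 12.0 / 98.30 = 0.1221 A
Voltage across the parallel pair: V_p = I × R_p = 0.1221 × 2.900 = 0.3540 V
Use P = V²/R for R1 with V = V_p.
P_R1 = (0.3540)² / 22.0 = 0.005696 W

0.00570 W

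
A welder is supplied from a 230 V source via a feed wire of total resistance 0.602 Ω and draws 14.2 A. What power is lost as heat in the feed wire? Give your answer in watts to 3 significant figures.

121 W

Line loss is just I²R for the cable — we know both I and R_line directly.
The feed wire carries the full 14.2 A.
P_line = I² R_line = (14.20)² × 0.602 = 121.4 W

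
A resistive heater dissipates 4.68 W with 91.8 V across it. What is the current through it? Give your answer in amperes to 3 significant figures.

0.0510 A

Inverting the appropriate power form: I = P / V.
I = 4.68 / 91.8 = 0.05098 A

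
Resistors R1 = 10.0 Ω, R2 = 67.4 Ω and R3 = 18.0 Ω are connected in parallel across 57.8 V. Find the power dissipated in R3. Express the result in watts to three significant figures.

186 W

The supply voltage appears across each parallel branch — just use P = V²/R3.
P_R3 = V² / R3 = (57.8)² / 18.0 Ω = 185.6 W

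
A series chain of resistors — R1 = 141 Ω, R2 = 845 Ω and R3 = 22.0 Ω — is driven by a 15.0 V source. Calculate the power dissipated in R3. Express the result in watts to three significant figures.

Every series element carries the same I. Get I from the total resistance, then P = I² × R3.
R_total = 141 + 845 + 22.0 = 1008 Ω
I = V / R_total = 15.0 / 1008 = 0.01488 A
P_R3 = I² × R3 = (0.01488)² × 22.0 = 0.004872 W

0.00487 W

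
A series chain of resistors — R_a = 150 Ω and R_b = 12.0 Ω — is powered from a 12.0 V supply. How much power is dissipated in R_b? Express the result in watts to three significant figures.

0.0658 W

In a series string the same current flows through every resistor — find that current, then P = I²R for the one we want.
R_total = 150 + 12.0 = 162.0 Ω
I = V / R_total = 12.0 / 162.0 = 0.07407 A
P_R_b = I² × R_b = (0.07407)² × 12.0 = 0.06584 W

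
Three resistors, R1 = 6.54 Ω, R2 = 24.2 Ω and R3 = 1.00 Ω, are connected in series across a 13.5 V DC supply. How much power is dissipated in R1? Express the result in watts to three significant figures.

In a series string the same current flows through every resistor — find that current, then P = I²R for the one we want.
R_total = 6.54 + 24.2 + 1.00 = 31.74 Ω
I = V / R_total = 13.5 / 31.74 = 0.4253 A
P_R1 = I² × R1 = (0.4253)² × 6.54 = 1.183 W

1.18 W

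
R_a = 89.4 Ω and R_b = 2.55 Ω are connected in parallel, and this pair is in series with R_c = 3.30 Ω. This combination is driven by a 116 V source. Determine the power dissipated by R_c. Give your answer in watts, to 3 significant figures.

Combine R_a and R_b into their parallel equivalent first, reducing the network to two series resistors.
R_p = (89.4×2.55)/(89.4+2.55) = 2.479 Ω
R_total = R_p + 3.30 = 2.479 + 3.30 = 5.779 Ω
I = V / R_total = 116 / 5.779 = 20.07 A
R_c is the series element, so its power is I²R.
P_R_c = (20.07)² × 3.30 = 1329 W

1330 W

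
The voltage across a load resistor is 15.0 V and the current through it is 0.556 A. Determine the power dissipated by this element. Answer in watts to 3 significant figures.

With V and I both given, power follows immediately from P = V I.
P = 15.0 V × 0.5560 A = 8.340 W

8.34 W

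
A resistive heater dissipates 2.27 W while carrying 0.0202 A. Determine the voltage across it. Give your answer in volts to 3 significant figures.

The two known quantities fix the third via V = P / I.
V = 2.27 / 0.02020 = 112.4 V

112 V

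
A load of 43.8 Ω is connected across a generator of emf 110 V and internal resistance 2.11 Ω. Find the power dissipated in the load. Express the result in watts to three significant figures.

251 W

The internal resistance and the load are in series, so the same I flows through both; get I from ε/(r+R), then I²R for the load.
I = ε / (r + R) = 110 / (2.11 + 43.8) = 2.396 A
P_load = I² R = (2.396)² × 43.8 = 251.4 W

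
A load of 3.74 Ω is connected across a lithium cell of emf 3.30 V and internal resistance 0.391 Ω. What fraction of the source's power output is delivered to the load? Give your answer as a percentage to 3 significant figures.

90.5 %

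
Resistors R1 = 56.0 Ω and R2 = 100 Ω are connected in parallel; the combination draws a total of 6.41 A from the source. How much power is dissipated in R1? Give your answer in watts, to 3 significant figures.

945 W

The branches share the same voltage, but only the total current is given — find V from the equivalent resistance first.
1/R_eq = 1/56.0 + 1/100 ⇒ R_eq = 35.90 Ω
V = I_total × R_eq = 6.410 × 35.90 = 230.1 V
P_R1 = V² / R1 = (230.1)² / 56.0 = 945.5 W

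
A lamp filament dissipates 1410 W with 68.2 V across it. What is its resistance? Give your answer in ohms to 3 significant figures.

Rearranging the power relation for the two known quantities gives R = V² / P.
R = (68.2)² / 1410 = 3.299 Ω

3.30 Ω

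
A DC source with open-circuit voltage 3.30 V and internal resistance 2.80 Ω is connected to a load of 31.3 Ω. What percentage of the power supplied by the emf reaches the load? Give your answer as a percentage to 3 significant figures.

91.8 %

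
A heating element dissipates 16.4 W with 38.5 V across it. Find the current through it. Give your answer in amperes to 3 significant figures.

Inverting the appropriate power form: I = P / V.
I = 16.4 / 38.5 = 0.4260 A

0.426 A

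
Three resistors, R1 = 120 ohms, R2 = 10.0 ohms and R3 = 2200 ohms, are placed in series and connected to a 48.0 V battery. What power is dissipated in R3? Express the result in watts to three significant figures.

In a series string the same current flows through every resistor — find that current, then P = I²R for the one we want.
R_total = 120 + 10.0 + 2200 = 2330 Ω
I = V / R_total = 48.0 / 2330 = 0.02060 A
P_R3 = I² × R3 = (0.02060)² × 2200 = 0.9337 W

0.934 W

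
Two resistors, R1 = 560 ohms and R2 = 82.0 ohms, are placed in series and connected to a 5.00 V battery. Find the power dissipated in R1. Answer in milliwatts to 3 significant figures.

34.0 mW

In a series string the same current flows through every resistor — find that current, then P = I²R for the one we want.
R_total = 560 + 82.0 = 642.0 Ω
I = V / R_total = 5.00 / 642.0 = 0.007788 A
P_R1 = I² × R1 = (0.007788)² × 560 = 0.03397 W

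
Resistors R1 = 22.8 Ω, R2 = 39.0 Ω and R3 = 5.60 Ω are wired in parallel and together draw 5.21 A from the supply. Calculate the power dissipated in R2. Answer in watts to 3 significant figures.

We need the common branch voltage; get it from I_total × R_eq, then P = V²/R for the branch.
1/R_eq = 1/22.8 + 1/39.0 + 1/5.60 ⇒ R_eq = 4.031 Ω
V = I_total × R_eq = 5.210 × 4.031 = 21.00 V
P_R2 = V² / R2 = (21.00)² / 39.0 = 11.31 W

11.3 W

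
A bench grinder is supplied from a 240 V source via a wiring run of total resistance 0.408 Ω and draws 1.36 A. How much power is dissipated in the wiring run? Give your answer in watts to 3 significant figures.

The wiring run and load are in series, so the same current flows in both; the loss is I²R_line.
The wiring run carries the full 1.36 A.
P_line = I² R_line = (1.360)² × 0.408 = 0.7546 W

0.755 W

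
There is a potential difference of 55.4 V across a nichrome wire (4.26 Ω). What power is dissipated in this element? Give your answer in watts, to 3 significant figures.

Voltage and resistance are given, so P = V²/R is the one-step route.
P = (55.4 V)² / 4.26 Ω = 720.5 W

720 W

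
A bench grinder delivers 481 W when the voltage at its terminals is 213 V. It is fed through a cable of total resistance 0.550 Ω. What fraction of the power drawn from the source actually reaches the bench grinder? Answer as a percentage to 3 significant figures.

I = P / V = 481 / 213 = 2.258 A through the cable.
P_line = I² R_line = (2.258)² × 0.550 = 2.805 W
P_source = P_load + P_line = 481.0 + 2.805 = 483.8 W
η = P_load / P_source = 481.0 / 483.8 = 0.9942

99.4 %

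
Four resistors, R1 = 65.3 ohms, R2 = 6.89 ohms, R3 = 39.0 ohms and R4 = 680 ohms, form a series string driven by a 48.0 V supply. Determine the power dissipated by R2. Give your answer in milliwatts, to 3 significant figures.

25.4 mW

Since the resistors are in series they all carry the loop current I = V/R_total; the power in any one is I²R.
R_total = 65.3 + 6.89 + 39.0 + 680 = 791.2 Ω
I = V / R_total = 48.0 / 791.2 = 0.06067 A
P_R2 = I² × R2 = (0.06067)² × 6.89 = 0.02536 W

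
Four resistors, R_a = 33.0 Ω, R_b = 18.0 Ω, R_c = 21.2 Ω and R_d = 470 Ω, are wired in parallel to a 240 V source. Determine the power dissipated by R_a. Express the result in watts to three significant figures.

1750 W

The supply voltage appears across each parallel branch — just use P = V²/R_a.
P_R_a = V² / R_a = (240)² / 33.0 Ω = 1745 W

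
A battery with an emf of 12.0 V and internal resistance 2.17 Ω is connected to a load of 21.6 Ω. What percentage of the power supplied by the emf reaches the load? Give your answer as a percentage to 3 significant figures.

90.9 %

η = P_load/(P_load+P_int) = I²R/(I²R+I²r) = R/(R+r) — the I² cancels for series elements.
η = R / (R + r) = 21.6 / (21.6 + 2.17) = 0.9087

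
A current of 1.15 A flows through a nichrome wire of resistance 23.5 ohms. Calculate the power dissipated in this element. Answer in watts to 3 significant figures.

With I and R stated, P = I²R applies in one step.
P = (1.150 A)² × 23.5 Ω = 31.08 W

31.1 W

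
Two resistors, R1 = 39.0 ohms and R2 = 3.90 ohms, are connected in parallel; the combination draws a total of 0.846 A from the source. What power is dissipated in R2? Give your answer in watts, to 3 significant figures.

Parallel branches share V, not I — compute V via R_eq, then use V²/R for the target branch.
1/R_eq = 1/39.0 + 1/3.90 ⇒ R_eq = 3.545 Ω
V = I_total × R_eq = 0.8460 × 3.545 = 2.999 V
P_R2 = V² / R2 = (2.999)² / 3.90 = 2.307 W

2.31 W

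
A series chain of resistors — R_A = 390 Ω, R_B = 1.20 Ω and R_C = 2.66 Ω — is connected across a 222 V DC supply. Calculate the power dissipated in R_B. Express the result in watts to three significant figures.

0.381 W

Since the resistors are in series they all carry the loop current I = V/R_total; the power in any one is I²R.
R_total = 390 + 1.20 + 2.66 = 393.9 Ω
I = V / R_total = 222 / 393.9 = 0.5637 A
P_R_B = I² × R_B = (0.5637)² × 1.20 = 0.3812 W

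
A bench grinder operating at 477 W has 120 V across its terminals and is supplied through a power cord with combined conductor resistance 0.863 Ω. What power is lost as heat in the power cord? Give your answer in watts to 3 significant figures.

13.6 W

Only the current and the line resistance are needed for the I²R loss.
I = P / V = 477 / 120 = 3.975 A through the power cord.
P_line = I² R_line = (3.975)² × 0.863 = 13.64 W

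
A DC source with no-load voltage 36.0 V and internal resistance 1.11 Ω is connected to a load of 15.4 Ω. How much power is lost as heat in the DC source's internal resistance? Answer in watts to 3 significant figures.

r is in series with the load, so it carries the full circuit current — the loss in it is I²r.
I = ε / (r + R) = 36.0 / (1.11 + 15.4) = 2.180 A
P_int = I² r = (2.180)² × 1.11 = 5.278 W

5.28 W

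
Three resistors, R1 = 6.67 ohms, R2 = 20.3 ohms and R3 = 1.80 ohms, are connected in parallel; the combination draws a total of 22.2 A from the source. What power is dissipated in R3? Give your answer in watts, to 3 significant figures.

The branches share the same voltage, but only the total current is given — find V from the equivalent resistance first.
1/R_eq = 1/6.67 + 1/20.3 + 1/1.80 ⇒ R_eq = 1.325 Ω
V = I_total × R_eq = 22.20 × 1.325 = 29.41 V
P_R3 = V² / R3 = (29.41)² / 1.80 = 480.7 W

481 W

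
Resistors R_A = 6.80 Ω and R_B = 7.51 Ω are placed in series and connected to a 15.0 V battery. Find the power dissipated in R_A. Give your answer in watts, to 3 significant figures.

7.47 W

Series elements share the same current, so find I first, then use P = I²R.
R_total = 6.80 + 7.51 = 14.31 Ω
I = V / R_total = 15.0 / 14.31 = 1.048 A
P_R_A = I² × R_A = (1.048)² × 6.80 = 7.472 W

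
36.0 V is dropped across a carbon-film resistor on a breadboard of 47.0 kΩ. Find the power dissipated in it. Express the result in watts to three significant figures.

0.0276 W

We know the drop across the element and its resistance — P = V²/R, one step.
P = (36.0 V)² / 47000 Ω = 0.02757 W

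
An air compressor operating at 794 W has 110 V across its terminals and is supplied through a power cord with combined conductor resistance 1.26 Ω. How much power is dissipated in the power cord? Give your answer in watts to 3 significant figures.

65.6 W

Only the current and the line resistance are needed for the I²R loss.
I = P / V = 794 / 110 = 7.218 A through the power cord.
P_line = I² R_line = (7.218)² × 1.26 = 65.65 W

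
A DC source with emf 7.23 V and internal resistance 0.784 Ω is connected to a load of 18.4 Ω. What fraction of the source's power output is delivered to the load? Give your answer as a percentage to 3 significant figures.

Both r and R carry the same current, so the power split is just the resistance split: η = R/(R+r).
η = R / (R + r) = 18.4 / (18.4 + 0.784) = 0.9591

95.9 %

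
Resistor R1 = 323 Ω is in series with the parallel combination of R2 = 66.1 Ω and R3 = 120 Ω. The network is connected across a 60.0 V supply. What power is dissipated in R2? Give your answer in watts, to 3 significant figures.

0.740 W

First combine the parallel branches into one equivalent R_p, then R1 + R_p is a series pair.
R_p = (66.1×120)/(66.1+120) = 42.62 Ω
R_total = 323 + 42.62 = 365.6 Ω
I = V / R_total = 60.0 / 365.6 = 0.1641 A
Voltage across the parallel pair: V_p = I × R_p = 0.1641 × 42.62 = 6.994 V
With V_p across R2, its power is V_p²/R2.
P_R2 = (6.994)² / 66.1 = 0.7401 W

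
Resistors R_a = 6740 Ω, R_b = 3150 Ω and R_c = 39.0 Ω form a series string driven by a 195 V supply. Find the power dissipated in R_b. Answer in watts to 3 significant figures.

Series elements share the same current, so find I first, then use P = I²R.
R_total = 6740 + 3150 + 39.0 = 9929 Ω
I = V / R_total = 195 / 9929 = 0.01964 A
P_R_b = I² × R_b = (0.01964)² × 3150 = 1.215 W

1.21 W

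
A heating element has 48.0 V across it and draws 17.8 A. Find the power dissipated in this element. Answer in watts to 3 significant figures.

Since both terminal voltage and current are stated, P = V I gives the power in one step.
P = 48.0 V × 17.80 A = 854.4 W

854 W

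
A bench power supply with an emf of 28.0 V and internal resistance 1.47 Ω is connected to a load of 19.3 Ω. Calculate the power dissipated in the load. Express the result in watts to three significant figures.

With r and R in series, I = ε/(r+R); the load dissipates I²R.
I = ε / (r + R) = 28.0 / (1.47 + 19.3) = 1.348 A
P_load = I² R = (1.348)² × 19.3 = 35.08 W

35.1 W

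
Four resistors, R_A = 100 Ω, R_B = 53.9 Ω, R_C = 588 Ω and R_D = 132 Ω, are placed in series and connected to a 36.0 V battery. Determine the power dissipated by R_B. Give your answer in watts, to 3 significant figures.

0.0915 W

The current is common to all series resistors; compute it, then apply P = I²R for the target.
R_total = 100 + 53.9 + 588 + 132 = 873.9 Ω
I = V / R_total = 36.0 / 873.9 = 0.04119 A
P_R_B = I² × R_B = (0.04119)² × 53.9 = 0.09147 W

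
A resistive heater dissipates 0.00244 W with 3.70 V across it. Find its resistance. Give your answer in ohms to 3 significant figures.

5610 Ω

The two known quantities fix the third via R = V² / P.
R = (3.70)² / 0.00244 = 5611 Ω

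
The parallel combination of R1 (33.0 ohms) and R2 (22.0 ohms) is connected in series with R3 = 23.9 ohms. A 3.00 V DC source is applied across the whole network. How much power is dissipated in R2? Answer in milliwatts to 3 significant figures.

Combine R1 and R2 into their parallel equivalent first, reducing the network to two series resistors.
R_p = (33.0×22.0)/(33.0+22.0) = 13.20 Ω
R_total = R_p + 23.9 = 13.20 + 23.9 = 37.10 Ω
I = V / R_total = 3.00 / 37.10 = 0.08086 A
Voltage across the parallel pair: V_p = I × R_p = 0.08086 × 13.20 = 1.067 V
R2 sits across V_p; its power is V_p²/R.
P_R2 = (1.067)² / 22.0 = 0.05179 W

51.8 mW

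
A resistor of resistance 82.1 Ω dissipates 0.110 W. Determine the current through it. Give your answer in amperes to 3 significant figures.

0.0366 A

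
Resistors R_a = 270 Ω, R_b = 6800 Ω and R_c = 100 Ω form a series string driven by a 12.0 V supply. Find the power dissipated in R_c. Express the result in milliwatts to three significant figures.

0.280 mW

In a series string the same current flows through every resistor — find that current, then P = I²R for the one we want.
R_total = 270 + 6800 + 100 = 7170 Ω
I = V / R_total = 12.0 / 7170 = 0.001674 A
P_R_c = I² × R_c = (0.001674)² × 100 = 0.0002801 W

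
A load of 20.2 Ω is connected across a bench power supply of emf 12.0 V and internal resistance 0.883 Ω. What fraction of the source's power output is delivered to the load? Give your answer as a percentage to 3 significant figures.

95.8 %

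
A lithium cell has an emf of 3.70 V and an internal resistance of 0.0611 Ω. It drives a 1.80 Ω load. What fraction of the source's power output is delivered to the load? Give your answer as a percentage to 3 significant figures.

Both r and R carry the same current, so the power split is just the resistance split: η = R/(R+r).
η = R / (R + r) = 1.80 / (1.80 + 0.0611) = 0.9672

96.7 %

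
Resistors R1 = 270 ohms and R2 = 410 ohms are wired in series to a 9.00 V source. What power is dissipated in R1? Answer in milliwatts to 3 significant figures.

Every series element carries the same I. Get I from the total resistance, then P = I² × R1.
R_total = 270 + 410 = 680.0 Ω
I = V / R_total = 9.00 / 680.0 = 0.01324 A
P_R1 = I² × R1 = (0.01324)² × 270 = 0.04730 W

47.3 mW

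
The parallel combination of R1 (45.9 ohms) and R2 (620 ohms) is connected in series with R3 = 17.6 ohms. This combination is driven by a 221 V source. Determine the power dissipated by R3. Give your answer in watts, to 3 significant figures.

Collapse the R1‖R2 pair into one equivalent R_p; then R_p and R3 form a series string.
R_p = (45.9×620)/(45.9+620) = 42.74 Ω
R_total = R_p + 17.6 = 42.74 + 17.6 = 60.34 Ω
I = V / R_total = 221 / 60.34 = 3.663 A
All the supply current flows through R3; use P = I²R3.
P_R3 = (3.663)² × 17.6 = 236.1 W

236 W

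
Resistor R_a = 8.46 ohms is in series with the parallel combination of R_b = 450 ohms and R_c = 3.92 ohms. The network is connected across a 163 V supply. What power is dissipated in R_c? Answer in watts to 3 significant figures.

672 W

Replace R_b and R_c with their parallel equivalent so the circuit becomes R_a in series with R_p.
R_p = (450×3.92)/(450+3.92) = 3.886 Ω
R_total = 8.46 + 3.886 = 12.35 Ω
I = V / R_total = 163 / 12.35 = 13.20 A
Voltage across the parallel pair: V_p = I × R_p = 13.20 × 3.886 = 51.31 V
R_c is across V_p, so use P = V²/R for that branch.
P_R_c = (51.31)² / 3.92 = 671.5 W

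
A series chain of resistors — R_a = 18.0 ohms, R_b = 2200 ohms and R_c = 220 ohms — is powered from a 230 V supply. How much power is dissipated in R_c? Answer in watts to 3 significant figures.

1.96 W

Every series element carries the same I. Get I from the total resistance, then P = I² × R_c.
R_total = 18.0 + 2200 + 220 = 2438 Ω
I = V / R_total = 230 / 2438 = 0.09434 A
P_R_c = I² × R_c = (0.09434)² × 220 = 1.958 W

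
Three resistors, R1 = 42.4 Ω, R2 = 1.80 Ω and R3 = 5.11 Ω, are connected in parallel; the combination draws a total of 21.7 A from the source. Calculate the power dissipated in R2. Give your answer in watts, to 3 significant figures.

The branches share the same voltage, but only the total current is given — find V from the equivalent resistance first.
1/R_eq = 1/42.4 + 1/1.80 + 1/5.11 ⇒ R_eq = 1.291 Ω
V = I_total × R_eq = 21.70 × 1.291 = 28.01 V
P_R2 = V² / R2 = (28.01)² / 1.80 = 435.7 W

436 W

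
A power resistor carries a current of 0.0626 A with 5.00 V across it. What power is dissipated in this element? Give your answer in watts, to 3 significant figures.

Since both terminal voltage and current are stated, P = V I gives the power in one step.
P = 5.00 V × 0.06260 A = 0.3130 W

0.313 W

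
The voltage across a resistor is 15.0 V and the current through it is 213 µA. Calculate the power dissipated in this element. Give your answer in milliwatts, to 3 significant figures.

Since both terminal voltage and current are stated, P = V I gives the power in one step.
P = 15.0 V × 0.0002130 A = 0.003195 W

3.19 mW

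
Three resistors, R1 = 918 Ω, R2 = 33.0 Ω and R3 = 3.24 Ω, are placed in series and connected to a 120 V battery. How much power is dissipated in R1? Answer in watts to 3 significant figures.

Series elements share the same current, so find I first, then use P = I²R.
R_total = 918 + 33.0 + 3.24 = 954.2 Ω
I = V / R_total = 120 / 954.2 = 0.1258 A
P_R1 = I² × R1 = (0.1258)² × 918 = 14.52 W

14.5 W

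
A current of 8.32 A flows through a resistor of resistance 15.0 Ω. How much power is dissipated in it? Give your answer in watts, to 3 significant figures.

Current and resistance are given, so P = I²R is the direct form.
P = (8.320 A)² × 15.0 Ω = 1038 W

1040 W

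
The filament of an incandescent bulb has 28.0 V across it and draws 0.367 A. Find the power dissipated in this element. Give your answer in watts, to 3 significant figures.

10.3 W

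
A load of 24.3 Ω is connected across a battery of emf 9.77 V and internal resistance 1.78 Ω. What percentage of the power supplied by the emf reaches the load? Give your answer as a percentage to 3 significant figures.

Both r and R carry the same current, so the power split is just the resistance split: η = R/(R+r).
η = R / (R + r) = 24.3 / (24.3 + 1.78) = 0.9317

93.2 %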